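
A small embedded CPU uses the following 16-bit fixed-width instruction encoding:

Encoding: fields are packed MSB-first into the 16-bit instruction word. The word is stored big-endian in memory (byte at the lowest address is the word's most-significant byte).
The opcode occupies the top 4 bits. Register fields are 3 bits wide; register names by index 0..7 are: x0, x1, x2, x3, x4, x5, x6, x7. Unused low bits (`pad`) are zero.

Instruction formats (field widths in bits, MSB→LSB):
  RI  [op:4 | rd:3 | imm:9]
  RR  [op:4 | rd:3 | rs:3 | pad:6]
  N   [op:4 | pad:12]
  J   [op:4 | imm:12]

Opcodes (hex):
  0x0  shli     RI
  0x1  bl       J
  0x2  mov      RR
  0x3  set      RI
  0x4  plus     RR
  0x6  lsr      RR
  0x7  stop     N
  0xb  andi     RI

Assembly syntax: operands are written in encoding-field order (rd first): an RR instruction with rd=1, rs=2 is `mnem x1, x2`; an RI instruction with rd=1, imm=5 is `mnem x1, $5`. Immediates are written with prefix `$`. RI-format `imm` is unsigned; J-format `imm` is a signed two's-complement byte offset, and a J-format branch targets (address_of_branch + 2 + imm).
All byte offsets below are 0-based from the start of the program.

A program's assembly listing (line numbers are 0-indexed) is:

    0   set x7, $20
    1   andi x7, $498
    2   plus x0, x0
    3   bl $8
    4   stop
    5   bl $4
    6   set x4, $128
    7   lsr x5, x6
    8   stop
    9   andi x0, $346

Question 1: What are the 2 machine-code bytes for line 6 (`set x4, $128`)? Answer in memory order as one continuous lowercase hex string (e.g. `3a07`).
line 6 (set): pack op=0x3:4|rd=4:3|imm=128:9 = 0x3880; big→ 38 80

3880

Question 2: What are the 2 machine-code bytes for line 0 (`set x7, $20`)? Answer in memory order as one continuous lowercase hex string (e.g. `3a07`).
3e14

L0: set op=0x3:4|rd=7:3|imm=20:9 ⇒ 0x3e14 ⇒ big 3e 14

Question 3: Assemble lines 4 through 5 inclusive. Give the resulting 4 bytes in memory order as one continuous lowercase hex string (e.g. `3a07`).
line 4 (stop): pack op=0x7:4|pad=0:12 = 0x7000; big→ 70 00
line 5 (bl): pack op=0x1:4|imm=4:12 = 0x1004; big→ 10 04

70001004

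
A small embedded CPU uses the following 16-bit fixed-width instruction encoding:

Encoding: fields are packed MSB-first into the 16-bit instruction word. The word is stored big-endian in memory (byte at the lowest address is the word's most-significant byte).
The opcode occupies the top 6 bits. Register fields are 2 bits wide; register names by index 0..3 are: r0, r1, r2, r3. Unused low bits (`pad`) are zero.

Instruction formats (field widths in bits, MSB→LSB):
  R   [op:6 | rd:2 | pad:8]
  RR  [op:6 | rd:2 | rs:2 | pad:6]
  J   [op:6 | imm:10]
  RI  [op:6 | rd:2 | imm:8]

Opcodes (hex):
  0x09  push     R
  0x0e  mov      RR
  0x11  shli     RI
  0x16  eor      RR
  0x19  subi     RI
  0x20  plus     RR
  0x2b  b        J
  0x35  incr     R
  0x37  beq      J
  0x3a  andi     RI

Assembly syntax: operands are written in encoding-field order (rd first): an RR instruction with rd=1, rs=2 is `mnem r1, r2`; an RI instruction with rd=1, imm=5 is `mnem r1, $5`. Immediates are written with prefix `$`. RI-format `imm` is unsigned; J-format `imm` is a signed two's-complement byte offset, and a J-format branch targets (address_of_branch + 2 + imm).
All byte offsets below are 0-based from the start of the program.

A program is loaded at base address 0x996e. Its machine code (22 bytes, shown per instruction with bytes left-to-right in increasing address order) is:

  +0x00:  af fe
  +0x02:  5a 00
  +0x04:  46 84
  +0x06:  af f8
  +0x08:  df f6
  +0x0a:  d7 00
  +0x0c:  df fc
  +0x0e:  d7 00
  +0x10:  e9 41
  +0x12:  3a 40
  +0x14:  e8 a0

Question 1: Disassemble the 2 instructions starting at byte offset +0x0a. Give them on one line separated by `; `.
incr r3; beq $-4

off 0x0a: read d7 00 as big → 0xd700
  top 6b → 0x35 → incr [R]
  [9:8] rd=3 = r3
off 0x0c: read df fc as big → 0xdffc
  top 6b → 0x37 → beq [J]
  [9:0] imm=1020 (s10→-4) = $-4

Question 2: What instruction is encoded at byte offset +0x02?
@+02  big-endian(5a 00) = 0x5a00
  op=0x5a00>>10=0x16 ⇒ eor (RR)
  rd@[9:8]=0x2 ⇒ r2
  rs@[7:6]=0x0 ⇒ r0

eor r2, r0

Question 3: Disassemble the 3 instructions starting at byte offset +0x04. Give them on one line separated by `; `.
@+04  big-endian(46 84) = 0x4684
  op=0x4684>>10=0x11 ⇒ shli (RI)
  [9:8] rd=2 = r2
  [7:0] imm=132 = $132
@+06  big-endian(af f8) = 0xaff8
  op=0xaff8>>10=0x2b ⇒ b (J)
  [9:0] imm=1016 (s10→-8) = $-8
@+08  big-endian(df f6) = 0xdff6
  op=0xdff6>>10=0x37 ⇒ beq (J)
  [9:0] imm=1014 (s10→-10) = $-10

shli r2, $132; b $-8; beq $-10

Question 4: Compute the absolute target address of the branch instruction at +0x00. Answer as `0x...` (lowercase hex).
+0x00: af fe ⇒ word 0xaffe (big)
  opcode bits[15:10]=0x2b: b/J
  imm: (w>>0)&0x3ff=0x3fe (s10→-2) → $-2
  target = base 0x996e + off 0x00 + 2 + imm -2 = 0x996e

0x996e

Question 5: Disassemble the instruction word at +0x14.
@+14  big-endian(e8 a0) = 0xe8a0
  opcode bits[15:10]=0x3a: andi/RI
  rd: (w>>8)&0x3=0x0 → r0
  imm: (w>>0)&0xff=0xa0 → $160

andi r0, $160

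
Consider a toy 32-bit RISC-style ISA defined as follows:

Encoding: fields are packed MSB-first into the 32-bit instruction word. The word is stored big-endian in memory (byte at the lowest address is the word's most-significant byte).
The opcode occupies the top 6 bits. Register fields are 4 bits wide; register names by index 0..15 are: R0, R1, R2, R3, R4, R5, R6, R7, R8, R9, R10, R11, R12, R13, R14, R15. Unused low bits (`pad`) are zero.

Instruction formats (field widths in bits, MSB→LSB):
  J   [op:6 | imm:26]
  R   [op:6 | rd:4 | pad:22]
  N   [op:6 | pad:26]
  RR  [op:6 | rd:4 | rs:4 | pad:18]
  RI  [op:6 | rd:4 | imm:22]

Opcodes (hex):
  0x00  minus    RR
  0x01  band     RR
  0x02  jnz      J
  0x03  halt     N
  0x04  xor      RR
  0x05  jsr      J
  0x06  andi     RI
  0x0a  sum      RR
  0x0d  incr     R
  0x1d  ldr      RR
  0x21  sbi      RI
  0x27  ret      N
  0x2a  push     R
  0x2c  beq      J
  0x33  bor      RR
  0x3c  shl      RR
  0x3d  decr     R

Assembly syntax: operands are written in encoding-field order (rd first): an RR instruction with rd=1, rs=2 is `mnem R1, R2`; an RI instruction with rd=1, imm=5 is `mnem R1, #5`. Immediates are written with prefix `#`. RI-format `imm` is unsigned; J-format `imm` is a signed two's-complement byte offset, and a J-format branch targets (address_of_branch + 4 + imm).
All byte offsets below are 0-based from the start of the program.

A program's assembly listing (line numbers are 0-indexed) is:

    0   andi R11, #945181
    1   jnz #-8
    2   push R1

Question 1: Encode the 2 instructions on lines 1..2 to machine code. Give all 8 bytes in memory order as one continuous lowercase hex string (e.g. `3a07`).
0bfffff8a8400000

1. jnz fields op=0x2:6|imm=-8:26 → word 0bfffff8h → 0b ff ff f8
2. push fields op=0x2a:6|rd=1:4|pad=0:22 → word a8400000h → a8 40 00 00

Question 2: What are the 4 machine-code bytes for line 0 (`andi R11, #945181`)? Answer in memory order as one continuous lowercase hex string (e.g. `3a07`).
1ace6c1d

line 0 (andi): pack op=0x6:6|rd=11:4|imm=945181:22 = 0x1ace6c1d; big→ 1a ce 6c 1d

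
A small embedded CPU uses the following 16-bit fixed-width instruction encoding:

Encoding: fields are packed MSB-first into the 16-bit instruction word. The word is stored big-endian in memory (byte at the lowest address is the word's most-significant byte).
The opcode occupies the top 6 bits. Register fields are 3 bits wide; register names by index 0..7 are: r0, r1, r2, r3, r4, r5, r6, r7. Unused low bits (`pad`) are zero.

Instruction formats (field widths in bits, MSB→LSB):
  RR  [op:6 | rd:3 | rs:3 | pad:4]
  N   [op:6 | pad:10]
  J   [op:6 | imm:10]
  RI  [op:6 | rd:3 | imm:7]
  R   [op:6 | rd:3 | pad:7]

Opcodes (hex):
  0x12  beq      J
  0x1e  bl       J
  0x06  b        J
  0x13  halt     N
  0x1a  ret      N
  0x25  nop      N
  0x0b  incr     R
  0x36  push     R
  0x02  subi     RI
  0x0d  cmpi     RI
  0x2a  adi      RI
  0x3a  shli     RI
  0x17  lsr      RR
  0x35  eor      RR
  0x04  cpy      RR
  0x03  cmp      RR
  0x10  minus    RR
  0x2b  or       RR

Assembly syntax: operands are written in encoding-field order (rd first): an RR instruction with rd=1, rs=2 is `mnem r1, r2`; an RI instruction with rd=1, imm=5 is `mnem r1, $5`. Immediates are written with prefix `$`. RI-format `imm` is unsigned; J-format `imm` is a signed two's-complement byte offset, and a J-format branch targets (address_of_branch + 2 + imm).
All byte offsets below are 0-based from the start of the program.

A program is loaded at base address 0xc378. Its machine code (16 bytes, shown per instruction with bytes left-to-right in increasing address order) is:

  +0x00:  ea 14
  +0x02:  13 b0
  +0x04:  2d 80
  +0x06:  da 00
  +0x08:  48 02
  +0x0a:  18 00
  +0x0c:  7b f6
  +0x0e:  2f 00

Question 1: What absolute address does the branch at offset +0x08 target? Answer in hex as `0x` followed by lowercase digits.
0xc384

[08] 48 02 → 0x4802
  top 6b → 0x12 → beq [J]
  imm: (w>>0)&0x3ff=0x2 → $2
  target = base 0xc378 + off 0x08 + 2 + imm 2 = 0xc384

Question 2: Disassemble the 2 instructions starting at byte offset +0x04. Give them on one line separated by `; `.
@+04  big-endian(2d 80) = 0x2d80
  opcode bits[15:10]=0xb: incr/R
  [9:7] rd=3 = r3
@+06  big-endian(da 00) = 0xda00
  opcode bits[15:10]=0x36: push/R
  [9:7] rd=4 = r4

incr r3; push r4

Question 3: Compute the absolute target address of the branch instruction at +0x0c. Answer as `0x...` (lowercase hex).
0xc37c

off 0x0c: read 7b f6 as big → 0x7bf6
  top 6b → 0x1e → bl [J]
  imm: (w>>0)&0x3ff=0x3f6 (s10→-10) → $-10
  target = base 0xc378 + off 0x0c + 2 + imm -10 = 0xc37c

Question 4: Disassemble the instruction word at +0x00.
+0x00: ea 14 ⇒ word 0xea14 (big)
  op=0xea14>>10=0x3a ⇒ shli (RI)
  rd: (w>>7)&0x7=0x4 → r4
  imm: (w>>0)&0x7f=0x14 → $20

shli r4, $20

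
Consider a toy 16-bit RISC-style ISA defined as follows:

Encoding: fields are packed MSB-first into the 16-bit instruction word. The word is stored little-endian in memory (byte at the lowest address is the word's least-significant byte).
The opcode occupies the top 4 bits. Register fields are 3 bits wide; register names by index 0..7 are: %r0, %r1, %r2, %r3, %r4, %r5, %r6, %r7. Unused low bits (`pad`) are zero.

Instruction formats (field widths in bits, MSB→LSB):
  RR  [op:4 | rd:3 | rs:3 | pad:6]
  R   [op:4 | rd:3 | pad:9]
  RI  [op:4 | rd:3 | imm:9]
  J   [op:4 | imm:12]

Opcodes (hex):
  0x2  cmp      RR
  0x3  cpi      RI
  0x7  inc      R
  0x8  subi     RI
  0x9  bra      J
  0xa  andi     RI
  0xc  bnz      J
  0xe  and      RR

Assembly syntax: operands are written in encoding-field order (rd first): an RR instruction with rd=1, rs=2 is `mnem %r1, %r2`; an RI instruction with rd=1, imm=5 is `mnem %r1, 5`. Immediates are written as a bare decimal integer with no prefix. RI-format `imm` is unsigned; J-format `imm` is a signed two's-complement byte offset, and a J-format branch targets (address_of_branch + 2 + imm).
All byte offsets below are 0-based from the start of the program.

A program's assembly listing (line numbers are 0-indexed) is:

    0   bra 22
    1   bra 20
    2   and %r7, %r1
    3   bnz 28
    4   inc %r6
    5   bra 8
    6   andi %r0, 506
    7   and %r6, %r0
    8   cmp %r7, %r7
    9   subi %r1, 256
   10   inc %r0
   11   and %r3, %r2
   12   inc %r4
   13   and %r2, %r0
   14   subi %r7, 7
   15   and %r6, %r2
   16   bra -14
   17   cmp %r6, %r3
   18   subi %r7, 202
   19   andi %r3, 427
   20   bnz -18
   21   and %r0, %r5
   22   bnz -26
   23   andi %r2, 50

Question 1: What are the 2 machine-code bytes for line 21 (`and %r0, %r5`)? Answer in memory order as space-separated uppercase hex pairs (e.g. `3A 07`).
line 21 (and): pack op=0xe:4|rd=0:3|rs=5:3|pad=0:6 = 0xe140; little→ 40 e1

40 E1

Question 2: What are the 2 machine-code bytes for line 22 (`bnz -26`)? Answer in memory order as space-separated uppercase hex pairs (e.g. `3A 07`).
line 22 (bnz): pack op=0xc:4|imm=-26:12 = 0xcfe6; little→ e6 cf

E6 CF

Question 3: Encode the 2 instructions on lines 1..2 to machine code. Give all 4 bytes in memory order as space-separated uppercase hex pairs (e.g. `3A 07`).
L1: bra op=0x9:4|imm=20:12 ⇒ 0x9014 ⇒ little 14 90
L2: and op=0xe:4|rd=7:3|rs=1:3|pad=0:6 ⇒ 0xee40 ⇒ little 40 ee

14 90 40 EE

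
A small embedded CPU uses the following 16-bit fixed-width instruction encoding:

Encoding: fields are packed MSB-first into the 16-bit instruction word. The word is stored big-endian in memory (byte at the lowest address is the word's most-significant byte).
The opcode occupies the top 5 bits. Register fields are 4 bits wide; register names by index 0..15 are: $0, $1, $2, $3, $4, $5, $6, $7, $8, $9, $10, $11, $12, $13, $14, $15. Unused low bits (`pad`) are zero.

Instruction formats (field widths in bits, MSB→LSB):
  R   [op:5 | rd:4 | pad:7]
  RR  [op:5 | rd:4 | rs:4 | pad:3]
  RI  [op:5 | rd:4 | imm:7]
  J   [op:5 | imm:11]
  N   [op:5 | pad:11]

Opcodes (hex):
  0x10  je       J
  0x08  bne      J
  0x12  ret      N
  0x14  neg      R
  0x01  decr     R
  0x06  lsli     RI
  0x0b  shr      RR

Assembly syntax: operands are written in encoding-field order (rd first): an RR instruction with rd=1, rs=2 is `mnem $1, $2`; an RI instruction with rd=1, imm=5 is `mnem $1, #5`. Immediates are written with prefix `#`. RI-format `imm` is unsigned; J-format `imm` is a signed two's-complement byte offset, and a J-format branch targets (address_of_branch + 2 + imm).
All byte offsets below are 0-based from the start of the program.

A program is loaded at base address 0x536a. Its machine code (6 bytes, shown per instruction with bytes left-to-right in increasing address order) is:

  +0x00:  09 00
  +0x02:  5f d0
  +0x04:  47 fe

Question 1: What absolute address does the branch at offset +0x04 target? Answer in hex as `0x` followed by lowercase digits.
0x536e

@+04  big-endian(47 fe) = 0x47fe
  top 5b → 0x8 → bne [J]
  [10:0] imm=2046 (s11→-2) = #-2
  target = base 0x536a + off 0x04 + 2 + imm -2 = 0x536e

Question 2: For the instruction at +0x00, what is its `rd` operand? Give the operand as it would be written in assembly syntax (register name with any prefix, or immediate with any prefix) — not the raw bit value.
[00] 09 00 → 0x0900
  op=0x0900>>11=0x1 ⇒ decr (R)
  rd@[10:7]=0x2 ⇒ $2

$2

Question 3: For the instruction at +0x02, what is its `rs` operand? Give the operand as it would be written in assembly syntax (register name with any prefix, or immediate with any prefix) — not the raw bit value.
$10

+0x02: 5f d0 ⇒ word 0x5fd0 (big)
  opcode bits[15:11]=0xb: shr/RR
  rd@[10:7]=0xf ⇒ $15
  rs@[6:3]=0xa ⇒ $10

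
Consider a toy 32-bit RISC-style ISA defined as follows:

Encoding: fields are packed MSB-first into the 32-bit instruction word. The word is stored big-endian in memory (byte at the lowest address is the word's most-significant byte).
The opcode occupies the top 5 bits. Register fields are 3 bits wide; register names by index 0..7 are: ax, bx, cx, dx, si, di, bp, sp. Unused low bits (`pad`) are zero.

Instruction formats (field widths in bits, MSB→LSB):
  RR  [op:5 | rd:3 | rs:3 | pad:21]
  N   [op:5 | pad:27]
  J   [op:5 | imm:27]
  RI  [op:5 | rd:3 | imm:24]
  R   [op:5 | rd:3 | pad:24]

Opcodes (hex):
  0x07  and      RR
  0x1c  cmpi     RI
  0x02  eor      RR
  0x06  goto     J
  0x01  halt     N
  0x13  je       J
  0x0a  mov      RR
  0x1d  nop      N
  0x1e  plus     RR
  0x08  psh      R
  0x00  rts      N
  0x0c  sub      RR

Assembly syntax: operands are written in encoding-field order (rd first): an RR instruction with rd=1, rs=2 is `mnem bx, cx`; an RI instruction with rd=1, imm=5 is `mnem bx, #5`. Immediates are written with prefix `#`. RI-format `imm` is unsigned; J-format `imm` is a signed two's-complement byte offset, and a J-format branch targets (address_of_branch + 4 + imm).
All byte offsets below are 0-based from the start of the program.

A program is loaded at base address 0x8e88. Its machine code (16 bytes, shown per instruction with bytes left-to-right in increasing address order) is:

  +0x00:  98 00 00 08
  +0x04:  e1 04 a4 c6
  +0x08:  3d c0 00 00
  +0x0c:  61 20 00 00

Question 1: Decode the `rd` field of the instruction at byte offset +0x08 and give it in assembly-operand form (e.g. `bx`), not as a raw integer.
@+08  big-endian(3d c0 00 00) = 0x3dc00000
  opcode bits[31:27]=0x7: and/RR
  rd@[26:24]=0x5 ⇒ di
  rs@[23:21]=0x6 ⇒ bp

di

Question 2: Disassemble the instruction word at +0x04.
+0x04: e1 04 a4 c6 ⇒ word 0xe104a4c6 (big)
  top 5b → 0x1c → cmpi [RI]
  rd@[26:24]=0x1 ⇒ bx
  imm@[23:0]=0x4a4c6 ⇒ #304326

cmpi bx, #304326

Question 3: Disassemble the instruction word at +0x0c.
@+0c  big-endian(61 20 00 00) = 0x61200000
  op=0x61200000>>27=0xc ⇒ sub (RR)
  rd@[26:24]=0x1 ⇒ bx
  rs@[23:21]=0x1 ⇒ bx

sub bx, bx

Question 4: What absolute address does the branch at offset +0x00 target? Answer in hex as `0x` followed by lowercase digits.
+0x00: 98 00 00 08 ⇒ word 0x98000008 (big)
  op=0x98000008>>27=0x13 ⇒ je (J)
  imm: (w>>0)&0x7ffffff=0x8 → #8
  target = base 0x8e88 + off 0x00 + 4 + imm 8 = 0x8e94

0x8e94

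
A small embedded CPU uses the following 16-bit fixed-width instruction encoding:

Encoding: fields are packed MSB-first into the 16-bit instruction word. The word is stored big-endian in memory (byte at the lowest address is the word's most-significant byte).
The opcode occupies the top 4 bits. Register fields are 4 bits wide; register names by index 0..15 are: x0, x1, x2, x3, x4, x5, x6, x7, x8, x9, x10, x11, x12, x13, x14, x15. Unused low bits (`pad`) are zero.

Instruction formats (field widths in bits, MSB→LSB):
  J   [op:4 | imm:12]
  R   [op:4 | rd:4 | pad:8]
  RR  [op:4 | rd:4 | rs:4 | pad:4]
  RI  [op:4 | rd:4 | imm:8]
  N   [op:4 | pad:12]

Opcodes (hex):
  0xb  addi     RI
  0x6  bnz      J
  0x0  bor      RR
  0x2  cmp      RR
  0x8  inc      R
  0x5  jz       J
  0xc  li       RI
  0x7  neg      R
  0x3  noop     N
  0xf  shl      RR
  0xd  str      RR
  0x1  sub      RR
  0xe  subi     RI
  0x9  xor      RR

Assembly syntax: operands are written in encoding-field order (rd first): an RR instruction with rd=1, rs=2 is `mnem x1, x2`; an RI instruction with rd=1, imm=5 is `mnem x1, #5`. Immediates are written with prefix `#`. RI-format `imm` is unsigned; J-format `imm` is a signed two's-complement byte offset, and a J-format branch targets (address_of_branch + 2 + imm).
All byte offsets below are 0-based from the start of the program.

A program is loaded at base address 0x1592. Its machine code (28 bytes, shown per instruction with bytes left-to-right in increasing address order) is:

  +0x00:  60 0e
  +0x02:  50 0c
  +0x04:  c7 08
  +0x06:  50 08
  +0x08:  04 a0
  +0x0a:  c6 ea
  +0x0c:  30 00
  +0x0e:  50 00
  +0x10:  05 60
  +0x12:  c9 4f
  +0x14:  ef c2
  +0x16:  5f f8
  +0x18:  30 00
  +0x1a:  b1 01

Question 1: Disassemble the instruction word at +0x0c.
@+0c  big-endian(30 00) = 0x3000
  op=0x3000>>12=0x3 ⇒ noop (N)

noop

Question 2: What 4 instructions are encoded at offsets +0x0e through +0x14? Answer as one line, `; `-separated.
jz #0; bor x5, x6; li x9, #79; subi x15, #194

@+0e  big-endian(50 00) = 0x5000
  opcode bits[15:12]=0x5: jz/J
  imm: (w>>0)&0xfff=0x0 → #0
@+10  big-endian(05 60) = 0x0560
  opcode bits[15:12]=0x0: bor/RR
  rd: (w>>8)&0xf=0x5 → x5
  rs: (w>>4)&0xf=0x6 → x6
@+12  big-endian(c9 4f) = 0xc94f
  opcode bits[15:12]=0xc: li/RI
  rd: (w>>8)&0xf=0x9 → x9
  imm: (w>>0)&0xff=0x4f → #79
@+14  big-endian(ef c2) = 0xefc2
  opcode bits[15:12]=0xe: subi/RI
  rd: (w>>8)&0xf=0xf → x15
  imm: (w>>0)&0xff=0xc2 → #194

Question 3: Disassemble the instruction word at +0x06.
jz #8

[06] 50 08 → 0x5008
  top 4b → 0x5 → jz [J]
  imm: (w>>0)&0xfff=0x8 → #8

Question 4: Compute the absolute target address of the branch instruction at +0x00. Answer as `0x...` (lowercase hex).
off 0x00: read 60 0e as big → 0x600e
  op=0x600e>>12=0x6 ⇒ bnz (J)
  imm: (w>>0)&0xfff=0xe → #14
  target = base 0x1592 + off 0x00 + 2 + imm 14 = 0x15a2

0x15a2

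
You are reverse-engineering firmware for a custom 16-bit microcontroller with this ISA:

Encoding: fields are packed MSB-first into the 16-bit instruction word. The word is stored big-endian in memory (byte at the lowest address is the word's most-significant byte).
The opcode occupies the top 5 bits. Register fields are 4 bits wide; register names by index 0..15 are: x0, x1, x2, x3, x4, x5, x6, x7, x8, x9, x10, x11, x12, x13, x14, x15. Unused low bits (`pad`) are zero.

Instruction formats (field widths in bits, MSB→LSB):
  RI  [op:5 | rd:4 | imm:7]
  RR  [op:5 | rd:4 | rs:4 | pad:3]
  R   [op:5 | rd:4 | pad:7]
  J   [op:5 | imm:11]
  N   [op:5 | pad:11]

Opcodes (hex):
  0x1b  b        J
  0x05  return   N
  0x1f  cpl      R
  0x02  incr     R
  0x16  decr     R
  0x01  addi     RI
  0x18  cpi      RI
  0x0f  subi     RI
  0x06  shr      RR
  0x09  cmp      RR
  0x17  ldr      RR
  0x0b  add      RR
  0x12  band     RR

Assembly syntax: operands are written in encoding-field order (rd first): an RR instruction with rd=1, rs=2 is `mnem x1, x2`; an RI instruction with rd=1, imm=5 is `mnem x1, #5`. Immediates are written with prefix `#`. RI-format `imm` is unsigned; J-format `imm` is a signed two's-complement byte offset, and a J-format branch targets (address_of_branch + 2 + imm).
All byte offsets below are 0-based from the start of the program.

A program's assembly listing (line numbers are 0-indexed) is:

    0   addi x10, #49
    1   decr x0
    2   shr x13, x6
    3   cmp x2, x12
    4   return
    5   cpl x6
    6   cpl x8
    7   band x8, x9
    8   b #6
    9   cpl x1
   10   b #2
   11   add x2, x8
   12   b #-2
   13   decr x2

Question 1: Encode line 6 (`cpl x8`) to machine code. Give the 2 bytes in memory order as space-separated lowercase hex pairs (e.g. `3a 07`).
6. cpl fields op=0x1f:5|rd=8:4|pad=0:7 → word fc00h → fc 00

fc 00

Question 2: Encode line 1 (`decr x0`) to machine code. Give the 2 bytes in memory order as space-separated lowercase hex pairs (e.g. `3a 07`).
1. decr fields op=0x16:5|rd=0:4|pad=0:7 → word b000h → b0 00

b0 00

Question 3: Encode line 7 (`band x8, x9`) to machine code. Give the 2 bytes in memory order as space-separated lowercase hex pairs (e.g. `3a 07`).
L7: band op=0x12:5|rd=8:4|rs=9:4|pad=0:3 ⇒ 0x9448 ⇒ big 94 48

94 48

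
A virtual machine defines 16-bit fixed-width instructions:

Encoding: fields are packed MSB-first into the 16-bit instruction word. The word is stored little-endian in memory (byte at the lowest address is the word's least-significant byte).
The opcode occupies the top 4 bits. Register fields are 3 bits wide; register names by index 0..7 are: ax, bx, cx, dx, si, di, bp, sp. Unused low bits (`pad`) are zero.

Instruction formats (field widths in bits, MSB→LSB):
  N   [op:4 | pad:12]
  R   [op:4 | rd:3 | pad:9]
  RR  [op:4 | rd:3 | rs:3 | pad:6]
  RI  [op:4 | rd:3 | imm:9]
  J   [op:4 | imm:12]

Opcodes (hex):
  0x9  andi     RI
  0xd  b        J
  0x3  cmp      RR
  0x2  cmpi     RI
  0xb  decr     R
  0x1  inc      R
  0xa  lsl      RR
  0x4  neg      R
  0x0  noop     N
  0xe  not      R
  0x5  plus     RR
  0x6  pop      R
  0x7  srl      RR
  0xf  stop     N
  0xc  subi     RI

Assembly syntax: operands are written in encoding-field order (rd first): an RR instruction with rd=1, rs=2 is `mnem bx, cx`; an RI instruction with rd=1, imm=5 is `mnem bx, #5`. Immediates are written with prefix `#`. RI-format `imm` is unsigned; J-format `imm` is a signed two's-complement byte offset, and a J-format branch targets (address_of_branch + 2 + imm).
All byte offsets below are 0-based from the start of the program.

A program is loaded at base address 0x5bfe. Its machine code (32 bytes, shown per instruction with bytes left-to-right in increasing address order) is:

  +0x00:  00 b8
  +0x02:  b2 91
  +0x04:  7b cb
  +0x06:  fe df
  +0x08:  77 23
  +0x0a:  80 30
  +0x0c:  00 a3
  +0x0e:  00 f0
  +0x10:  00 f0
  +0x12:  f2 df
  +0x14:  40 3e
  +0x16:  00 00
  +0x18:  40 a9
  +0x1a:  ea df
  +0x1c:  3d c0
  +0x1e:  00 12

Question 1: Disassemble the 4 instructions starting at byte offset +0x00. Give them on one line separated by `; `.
decr si; andi ax, #434; subi di, #379; b #-2

@+00  little-endian(00 b8) = 0xb800
  op=0xb800>>12=0xb ⇒ decr (R)
  [11:9] rd=4 = si
@+02  little-endian(b2 91) = 0x91b2
  op=0x91b2>>12=0x9 ⇒ andi (RI)
  [11:9] rd=0 = ax
  [8:0] imm=434 = #434
@+04  little-endian(7b cb) = 0xcb7b
  op=0xcb7b>>12=0xc ⇒ subi (RI)
  [11:9] rd=5 = di
  [8:0] imm=379 = #379
@+06  little-endian(fe df) = 0xdffe
  op=0xdffe>>12=0xd ⇒ b (J)
  [11:0] imm=4094 (s12→-2) = #-2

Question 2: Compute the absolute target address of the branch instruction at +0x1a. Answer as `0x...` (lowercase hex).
0x5c04

[1a] ea df → 0xdfea
  opcode bits[15:12]=0xd: b/J
  imm: (w>>0)&0xfff=0xfea (s12→-22) → #-22
  target = base 0x5bfe + off 0x1a + 2 + imm -22 = 0x5c04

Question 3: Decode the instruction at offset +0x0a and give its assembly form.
@+0a  little-endian(80 30) = 0x3080
  op=0x3080>>12=0x3 ⇒ cmp (RR)
  [11:9] rd=0 = ax
  [8:6] rs=2 = cx

cmp ax, cx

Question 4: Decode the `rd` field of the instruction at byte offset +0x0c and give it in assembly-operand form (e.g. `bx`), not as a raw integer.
bx

[0c] 00 a3 → 0xa300
  opcode bits[15:12]=0xa: lsl/RR
  rd: (w>>9)&0x7=0x1 → bx
  rs: (w>>6)&0x7=0x4 → si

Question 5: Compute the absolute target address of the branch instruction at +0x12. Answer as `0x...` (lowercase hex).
off 0x12: read f2 df as little → 0xdff2
  opcode bits[15:12]=0xd: b/J
  imm: (w>>0)&0xfff=0xff2 (s12→-14) → #-14
  target = base 0x5bfe + off 0x12 + 2 + imm -14 = 0x5c04

0x5c04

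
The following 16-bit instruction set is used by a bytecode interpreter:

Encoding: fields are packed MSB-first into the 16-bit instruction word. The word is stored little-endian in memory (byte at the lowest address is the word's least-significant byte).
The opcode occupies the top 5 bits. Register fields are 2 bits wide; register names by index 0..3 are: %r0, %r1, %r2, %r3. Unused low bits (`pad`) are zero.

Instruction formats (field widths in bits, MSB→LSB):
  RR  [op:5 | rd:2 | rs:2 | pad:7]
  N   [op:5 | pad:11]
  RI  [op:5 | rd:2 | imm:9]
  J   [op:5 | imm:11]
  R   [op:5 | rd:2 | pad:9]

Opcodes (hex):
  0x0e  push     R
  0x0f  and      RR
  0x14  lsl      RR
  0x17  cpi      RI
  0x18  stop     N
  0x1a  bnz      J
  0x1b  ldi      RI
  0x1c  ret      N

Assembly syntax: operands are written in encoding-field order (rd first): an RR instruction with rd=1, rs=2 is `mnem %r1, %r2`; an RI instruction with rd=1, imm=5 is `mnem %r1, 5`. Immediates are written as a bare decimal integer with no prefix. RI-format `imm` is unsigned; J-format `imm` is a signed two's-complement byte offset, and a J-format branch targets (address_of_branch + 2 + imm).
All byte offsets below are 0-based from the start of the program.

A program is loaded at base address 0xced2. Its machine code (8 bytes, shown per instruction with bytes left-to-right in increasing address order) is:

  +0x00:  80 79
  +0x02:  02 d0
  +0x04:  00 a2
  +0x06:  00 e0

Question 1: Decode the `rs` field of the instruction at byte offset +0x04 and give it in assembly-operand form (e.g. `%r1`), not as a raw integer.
%r0

off 0x04: read 00 a2 as little → 0xa200
  op=0xa200>>11=0x14 ⇒ lsl (RR)
  rd: (w>>9)&0x3=0x1 → %r1
  rs: (w>>7)&0x3=0x0 → %r0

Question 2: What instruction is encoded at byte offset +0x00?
@+00  little-endian(80 79) = 0x7980
  op=0x7980>>11=0xf ⇒ and (RR)
  rd: (w>>9)&0x3=0x0 → %r0
  rs: (w>>7)&0x3=0x3 → %r3

and %r0, %r3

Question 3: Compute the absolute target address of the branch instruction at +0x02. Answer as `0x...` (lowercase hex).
off 0x02: read 02 d0 as little → 0xd002
  opcode bits[15:11]=0x1a: bnz/J
  imm: (w>>0)&0x7ff=0x2 → 2
  target = base 0xced2 + off 0x02 + 2 + imm 2 = 0xced8

0xced8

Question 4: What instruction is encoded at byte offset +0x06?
+0x06: 00 e0 ⇒ word 0xe000 (little)
  op=0xe000>>11=0x1c ⇒ ret (N)

ret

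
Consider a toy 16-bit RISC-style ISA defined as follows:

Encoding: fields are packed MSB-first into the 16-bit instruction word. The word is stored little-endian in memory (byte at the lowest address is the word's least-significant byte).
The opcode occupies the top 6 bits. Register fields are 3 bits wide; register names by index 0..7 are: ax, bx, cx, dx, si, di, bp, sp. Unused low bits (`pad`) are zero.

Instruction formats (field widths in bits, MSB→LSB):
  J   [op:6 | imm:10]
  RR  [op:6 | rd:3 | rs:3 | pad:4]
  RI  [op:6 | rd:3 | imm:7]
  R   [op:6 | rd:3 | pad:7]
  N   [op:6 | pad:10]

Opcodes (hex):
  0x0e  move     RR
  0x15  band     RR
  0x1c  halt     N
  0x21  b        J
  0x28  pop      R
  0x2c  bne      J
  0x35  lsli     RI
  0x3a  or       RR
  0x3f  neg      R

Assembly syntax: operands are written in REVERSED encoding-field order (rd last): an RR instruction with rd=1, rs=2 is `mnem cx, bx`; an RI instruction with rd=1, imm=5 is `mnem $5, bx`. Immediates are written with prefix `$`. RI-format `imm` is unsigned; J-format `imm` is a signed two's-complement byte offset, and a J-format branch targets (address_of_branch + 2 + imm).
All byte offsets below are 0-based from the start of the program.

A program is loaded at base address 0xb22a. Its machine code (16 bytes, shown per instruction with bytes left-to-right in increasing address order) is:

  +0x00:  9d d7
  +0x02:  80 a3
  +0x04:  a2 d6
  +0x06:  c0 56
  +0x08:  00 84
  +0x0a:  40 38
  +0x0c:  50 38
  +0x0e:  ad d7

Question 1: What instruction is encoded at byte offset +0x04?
[04] a2 d6 → 0xd6a2
  op=0xd6a2>>10=0x35 ⇒ lsli (RI)
  [9:7] rd=5 = di
  [6:0] imm=34 = $34

lsli $34, di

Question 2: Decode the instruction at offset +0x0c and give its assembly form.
move di, ax

@+0c  little-endian(50 38) = 0x3850
  top 6b → 0xe → move [RR]
  rd@[9:7]=0x0 ⇒ ax
  rs@[6:4]=0x5 ⇒ di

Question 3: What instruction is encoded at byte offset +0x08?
off 0x08: read 00 84 as little → 0x8400
  op=0x8400>>10=0x21 ⇒ b (J)
  imm: (w>>0)&0x3ff=0x0 → $0

b $0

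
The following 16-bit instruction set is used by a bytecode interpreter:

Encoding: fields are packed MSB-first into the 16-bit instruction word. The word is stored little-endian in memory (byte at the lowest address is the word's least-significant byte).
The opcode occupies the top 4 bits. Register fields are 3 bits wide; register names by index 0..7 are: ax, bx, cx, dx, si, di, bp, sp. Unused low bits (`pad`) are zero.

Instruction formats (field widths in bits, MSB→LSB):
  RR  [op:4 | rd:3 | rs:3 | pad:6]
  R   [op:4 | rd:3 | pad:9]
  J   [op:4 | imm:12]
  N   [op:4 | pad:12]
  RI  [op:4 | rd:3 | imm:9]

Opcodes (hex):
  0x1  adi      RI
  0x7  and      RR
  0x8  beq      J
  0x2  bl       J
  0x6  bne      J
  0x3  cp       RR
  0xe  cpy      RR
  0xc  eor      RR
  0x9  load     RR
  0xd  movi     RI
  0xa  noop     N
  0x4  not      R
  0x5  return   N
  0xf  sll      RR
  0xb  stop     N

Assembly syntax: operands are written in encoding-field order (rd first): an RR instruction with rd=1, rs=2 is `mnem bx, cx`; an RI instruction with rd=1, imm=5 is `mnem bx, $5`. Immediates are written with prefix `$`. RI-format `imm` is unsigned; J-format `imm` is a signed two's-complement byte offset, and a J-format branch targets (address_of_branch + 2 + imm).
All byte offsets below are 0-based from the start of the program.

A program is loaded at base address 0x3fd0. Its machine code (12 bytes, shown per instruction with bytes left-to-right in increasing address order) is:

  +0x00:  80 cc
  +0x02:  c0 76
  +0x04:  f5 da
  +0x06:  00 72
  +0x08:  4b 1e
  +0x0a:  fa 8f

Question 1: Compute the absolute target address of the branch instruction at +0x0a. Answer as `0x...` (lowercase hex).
0x3fd6

off 0x0a: read fa 8f as little → 0x8ffa
  op=0x8ffa>>12=0x8 ⇒ beq (J)
  [11:0] imm=4090 (s12→-6) = $-6
  target = base 0x3fd0 + off 0x0a + 2 + imm -6 = 0x3fd6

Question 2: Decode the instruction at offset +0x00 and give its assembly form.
eor bp, cx

+0x00: 80 cc ⇒ word 0xcc80 (little)
  top 4b → 0xc → eor [RR]
  [11:9] rd=6 = bp
  [8:6] rs=2 = cx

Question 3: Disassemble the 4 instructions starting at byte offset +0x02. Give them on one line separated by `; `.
[02] c0 76 → 0x76c0
  opcode bits[15:12]=0x7: and/RR
  rd: (w>>9)&0x7=0x3 → dx
  rs: (w>>6)&0x7=0x3 → dx
[04] f5 da → 0xdaf5
  opcode bits[15:12]=0xd: movi/RI
  rd: (w>>9)&0x7=0x5 → di
  imm: (w>>0)&0x1ff=0xf5 → $245
[06] 00 72 → 0x7200
  opcode bits[15:12]=0x7: and/RR
  rd: (w>>9)&0x7=0x1 → bx
  rs: (w>>6)&0x7=0x0 → ax
[08] 4b 1e → 0x1e4b
  opcode bits[15:12]=0x1: adi/RI
  rd: (w>>9)&0x7=0x7 → sp
  imm: (w>>0)&0x1ff=0x4b → $75

and dx, dx; movi di, $245; and bx, ax; adi sp, $75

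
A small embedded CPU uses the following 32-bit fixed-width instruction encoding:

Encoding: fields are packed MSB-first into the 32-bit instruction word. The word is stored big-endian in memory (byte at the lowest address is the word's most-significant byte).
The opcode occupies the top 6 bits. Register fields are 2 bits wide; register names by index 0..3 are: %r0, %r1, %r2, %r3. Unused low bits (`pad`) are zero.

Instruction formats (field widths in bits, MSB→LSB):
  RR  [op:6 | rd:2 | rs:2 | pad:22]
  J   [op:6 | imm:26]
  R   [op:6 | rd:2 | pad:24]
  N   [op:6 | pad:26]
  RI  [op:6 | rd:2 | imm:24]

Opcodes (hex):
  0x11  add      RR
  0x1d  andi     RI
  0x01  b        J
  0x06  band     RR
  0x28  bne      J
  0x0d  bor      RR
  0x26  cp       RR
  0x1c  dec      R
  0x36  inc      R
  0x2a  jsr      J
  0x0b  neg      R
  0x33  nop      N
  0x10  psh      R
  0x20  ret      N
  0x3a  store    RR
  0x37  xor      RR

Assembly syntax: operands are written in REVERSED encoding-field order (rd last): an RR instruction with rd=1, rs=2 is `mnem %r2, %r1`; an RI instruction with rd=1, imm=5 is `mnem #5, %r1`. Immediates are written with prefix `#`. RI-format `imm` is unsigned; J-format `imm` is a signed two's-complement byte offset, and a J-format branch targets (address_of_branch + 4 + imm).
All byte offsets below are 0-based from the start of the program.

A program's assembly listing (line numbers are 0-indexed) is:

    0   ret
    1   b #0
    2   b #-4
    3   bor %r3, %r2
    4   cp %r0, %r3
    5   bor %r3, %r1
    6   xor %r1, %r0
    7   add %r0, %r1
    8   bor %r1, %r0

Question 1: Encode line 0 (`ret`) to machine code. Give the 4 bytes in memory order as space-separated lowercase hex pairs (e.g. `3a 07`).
80 00 00 00

L0: ret op=0x20:6|pad=0:26 ⇒ 0x80000000 ⇒ big 80 00 00 00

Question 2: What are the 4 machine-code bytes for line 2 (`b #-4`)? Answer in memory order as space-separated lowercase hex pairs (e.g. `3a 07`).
L2: b op=0x1:6|imm=-4:26 ⇒ 0x07fffffc ⇒ big 07 ff ff fc

07 ff ff fc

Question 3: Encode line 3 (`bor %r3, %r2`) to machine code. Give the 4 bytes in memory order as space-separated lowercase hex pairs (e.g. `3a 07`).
3. bor fields op=0xd:6|rd=2:2|rs=3:2|pad=0:22 → word 36c00000h → 36 c0 00 00

36 c0 00 00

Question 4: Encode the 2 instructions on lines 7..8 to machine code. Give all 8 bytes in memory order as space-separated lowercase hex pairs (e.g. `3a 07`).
45 00 00 00 34 40 00 00

L7: add op=0x11:6|rd=1:2|rs=0:2|pad=0:22 ⇒ 0x45000000 ⇒ big 45 00 00 00
L8: bor op=0xd:6|rd=0:2|rs=1:2|pad=0:22 ⇒ 0x34400000 ⇒ big 34 40 00 00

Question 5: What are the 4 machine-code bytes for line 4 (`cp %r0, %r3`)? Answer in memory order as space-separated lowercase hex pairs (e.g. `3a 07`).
9b 00 00 00

L4: cp op=0x26:6|rd=3:2|rs=0:2|pad=0:22 ⇒ 0x9b000000 ⇒ big 9b 00 00 00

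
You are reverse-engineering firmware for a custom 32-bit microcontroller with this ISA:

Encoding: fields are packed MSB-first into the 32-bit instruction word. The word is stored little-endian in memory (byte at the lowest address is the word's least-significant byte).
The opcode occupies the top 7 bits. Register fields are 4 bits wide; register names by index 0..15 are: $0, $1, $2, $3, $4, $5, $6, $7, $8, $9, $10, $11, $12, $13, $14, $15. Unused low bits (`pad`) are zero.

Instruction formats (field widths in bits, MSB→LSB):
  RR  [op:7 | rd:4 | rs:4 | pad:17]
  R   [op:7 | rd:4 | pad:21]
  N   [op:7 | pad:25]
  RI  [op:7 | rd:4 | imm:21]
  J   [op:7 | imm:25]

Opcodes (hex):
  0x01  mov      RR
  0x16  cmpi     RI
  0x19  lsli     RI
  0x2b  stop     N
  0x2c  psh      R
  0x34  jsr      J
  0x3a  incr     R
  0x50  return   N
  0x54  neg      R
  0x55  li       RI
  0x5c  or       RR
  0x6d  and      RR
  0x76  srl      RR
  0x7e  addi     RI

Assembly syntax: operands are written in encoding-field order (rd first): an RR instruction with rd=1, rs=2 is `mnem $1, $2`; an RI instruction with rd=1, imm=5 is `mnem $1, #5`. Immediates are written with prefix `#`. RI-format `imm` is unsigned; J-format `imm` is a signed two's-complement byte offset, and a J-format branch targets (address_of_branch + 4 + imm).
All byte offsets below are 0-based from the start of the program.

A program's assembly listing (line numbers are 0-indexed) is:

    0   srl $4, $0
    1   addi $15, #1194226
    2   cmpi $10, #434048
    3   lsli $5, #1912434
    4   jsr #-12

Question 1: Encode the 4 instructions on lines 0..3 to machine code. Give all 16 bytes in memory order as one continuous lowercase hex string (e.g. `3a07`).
line 0 (srl): pack op=0x76:7|rd=4:4|rs=0:4|pad=0:17 = 0xec800000; little→ 00 00 80 ec
line 1 (addi): pack op=0x7e:7|rd=15:4|imm=1194226:21 = 0xfdf238f2; little→ f2 38 f2 fd
line 2 (cmpi): pack op=0x16:7|rd=10:4|imm=434048:21 = 0x2d469f80; little→ 80 9f 46 2d
line 3 (lsli): pack op=0x19:7|rd=5:4|imm=1912434:21 = 0x32bd2e72; little→ 72 2e bd 32

000080ecf238f2fd809f462d722ebd32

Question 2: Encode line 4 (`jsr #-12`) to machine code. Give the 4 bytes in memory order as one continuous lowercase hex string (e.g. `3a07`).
f4ffff69

L4: jsr op=0x34:7|imm=-12:25 ⇒ 0x69fffff4 ⇒ little f4 ff ff 69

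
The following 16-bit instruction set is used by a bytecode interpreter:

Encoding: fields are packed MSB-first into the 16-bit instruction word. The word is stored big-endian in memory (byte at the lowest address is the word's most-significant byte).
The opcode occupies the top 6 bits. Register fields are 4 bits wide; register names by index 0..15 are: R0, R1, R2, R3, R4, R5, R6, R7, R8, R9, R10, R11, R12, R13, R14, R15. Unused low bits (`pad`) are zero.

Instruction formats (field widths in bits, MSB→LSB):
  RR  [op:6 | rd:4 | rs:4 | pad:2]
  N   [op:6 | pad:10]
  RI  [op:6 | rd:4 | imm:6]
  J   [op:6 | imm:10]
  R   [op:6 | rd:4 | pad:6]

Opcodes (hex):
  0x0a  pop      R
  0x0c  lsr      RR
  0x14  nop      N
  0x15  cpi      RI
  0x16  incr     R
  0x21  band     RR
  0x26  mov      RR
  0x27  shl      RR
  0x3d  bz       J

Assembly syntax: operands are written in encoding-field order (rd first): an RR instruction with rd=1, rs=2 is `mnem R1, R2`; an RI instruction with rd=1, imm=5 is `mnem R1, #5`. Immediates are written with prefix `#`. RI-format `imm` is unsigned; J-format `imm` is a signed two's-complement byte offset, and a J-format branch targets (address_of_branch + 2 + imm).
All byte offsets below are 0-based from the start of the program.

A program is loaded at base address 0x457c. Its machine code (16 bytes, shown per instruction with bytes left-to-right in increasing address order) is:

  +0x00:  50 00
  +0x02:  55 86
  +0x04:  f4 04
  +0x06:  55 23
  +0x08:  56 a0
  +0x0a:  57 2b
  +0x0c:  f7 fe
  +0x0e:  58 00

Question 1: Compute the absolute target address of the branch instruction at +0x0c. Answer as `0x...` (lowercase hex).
off 0x0c: read f7 fe as big → 0xf7fe
  opcode bits[15:10]=0x3d: bz/J
  imm@[9:0]=0x3fe (s10→-2) ⇒ #-2
  target = base 0x457c + off 0x0c + 2 + imm -2 = 0x4588

0x4588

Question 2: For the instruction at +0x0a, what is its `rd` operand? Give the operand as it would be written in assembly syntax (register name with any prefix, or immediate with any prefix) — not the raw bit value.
@+0a  big-endian(57 2b) = 0x572b
  opcode bits[15:10]=0x15: cpi/RI
  [9:6] rd=12 = R12
  [5:0] imm=43 = #43

R12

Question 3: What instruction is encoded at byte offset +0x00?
@+00  big-endian(50 00) = 0x5000
  top 6b → 0x14 → nop [N]

nop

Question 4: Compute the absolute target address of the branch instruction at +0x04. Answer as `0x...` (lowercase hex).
@+04  big-endian(f4 04) = 0xf404
  top 6b → 0x3d → bz [J]
  imm@[9:0]=0x4 ⇒ #4
  target = base 0x457c + off 0x04 + 2 + imm 4 = 0x4586

0x4586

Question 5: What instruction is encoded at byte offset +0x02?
+0x02: 55 86 ⇒ word 0x5586 (big)
  op=0x5586>>10=0x15 ⇒ cpi (RI)
  [9:6] rd=6 = R6
  [5:0] imm=6 = #6

cpi R6, #6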